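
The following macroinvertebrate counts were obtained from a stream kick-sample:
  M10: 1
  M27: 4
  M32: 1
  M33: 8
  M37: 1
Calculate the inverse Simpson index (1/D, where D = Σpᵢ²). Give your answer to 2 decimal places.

Total N = 1+4+1+8+1 = 15, so the proportions are 0.06667, 0.26667, 0.06667, 0.53333, 0.06667 (working shown to 5 dp, full precision carried).
D = 0.06667² + 0.26667² + 0.06667² + 0.53333² + 0.06667² = 0.00444 + 0.07111 + 0.00444 + 0.28444 + 0.00444 = 0.36889.
So 1/D = 2.7108, i.e. 2.71 to 2 decimal places.

2.71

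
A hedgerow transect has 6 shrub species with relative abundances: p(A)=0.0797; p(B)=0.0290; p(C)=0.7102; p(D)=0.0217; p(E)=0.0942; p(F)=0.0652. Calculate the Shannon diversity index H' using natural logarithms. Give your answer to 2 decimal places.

Each pᵢ ln pᵢ term (working shown to 4 dp, full precision carried): 0.0797×(-2.5295)=-0.2016, 0.029×(-3.5405)=-0.1027, 0.7102×(-0.3422)=-0.2430, 0.0217×(-3.8304)=-0.0831, 0.0942×(-2.3623)=-0.2225, 0.0652×(-2.7303)=-0.1780.
Sum = -1.0310, so H' = 1.03.

1.03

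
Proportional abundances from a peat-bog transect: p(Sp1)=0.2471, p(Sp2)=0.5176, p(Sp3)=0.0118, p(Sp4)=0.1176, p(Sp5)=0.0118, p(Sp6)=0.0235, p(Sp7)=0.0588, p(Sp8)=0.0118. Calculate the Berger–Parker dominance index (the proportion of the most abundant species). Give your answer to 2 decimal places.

0.52

The largest proportion is 0.5176, i.e. d = 0.52 to 2 decimal places.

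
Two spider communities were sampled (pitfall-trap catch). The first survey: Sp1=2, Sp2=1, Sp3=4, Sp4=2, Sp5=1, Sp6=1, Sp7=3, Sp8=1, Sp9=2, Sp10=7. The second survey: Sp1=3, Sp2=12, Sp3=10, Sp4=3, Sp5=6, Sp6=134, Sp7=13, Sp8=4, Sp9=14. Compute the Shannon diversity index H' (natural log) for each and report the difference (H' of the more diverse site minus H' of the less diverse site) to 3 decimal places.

0.807

The first survey: N=24, proportions 0.0833333, 0.0416667, 0.1666667, 0.0833333, 0.0416667, 0.0416667, 0.125, 0.0416667, 0.0833333, 0.2916667, giving H' = 2.0688343 (working shown to 7 dp, full precision carried).
The second survey: N=199, proportions 0.0150754, 0.0603015, 0.0502513, 0.0150754, 0.0301508, 0.6733668, 0.0653266, 0.0201005, 0.0703518, giving H' = 1.2614766.
Difference = |2.0688343 − 1.2614766| = 0.8073577, i.e. 0.807 to 3 decimal places.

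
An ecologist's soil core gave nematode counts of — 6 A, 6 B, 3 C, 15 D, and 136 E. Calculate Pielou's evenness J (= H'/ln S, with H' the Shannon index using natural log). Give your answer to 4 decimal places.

Total N = 6+6+3+15+136 = 166, so the proportions are 0.036145, 0.036145, 0.018072, 0.090361, 0.819277 (working shown to 6 dp, full precision carried).
H' = −Σ pᵢ ln pᵢ = −((-0.120008) + (-0.120008) + (-0.072531) + (-0.217223) + (-0.163309)) = 0.693080.
With S = 5 species, ln S = 1.609438, so J = 0.693080/1.609438 = 0.430635, i.e. 0.4306 to 4 decimal places.

0.4306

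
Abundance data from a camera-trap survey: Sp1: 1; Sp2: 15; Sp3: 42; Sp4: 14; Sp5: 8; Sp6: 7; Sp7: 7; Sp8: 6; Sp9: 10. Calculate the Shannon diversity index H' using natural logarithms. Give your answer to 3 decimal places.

1.862

Total N = 1+15+42+14+8+7+7+6+10 = 110, so the proportions are 0.00909, 0.13636, 0.38182, 0.12727, 0.07273, 0.06364, 0.06364, 0.05455, 0.09091 (working shown to 5 dp, full precision carried).
Each pᵢ ln pᵢ term: 0.00909×(-4.70048)=-0.04273, 0.13636×(-1.99243)=-0.27170, 0.38182×(-0.96281)=-0.36762, 0.12727×(-2.06142)=-0.26236, 0.07273×(-2.62104)=-0.19062, 0.06364×(-2.75457)=-0.17529, 0.06364×(-2.75457)=-0.17529, 0.05455×(-2.90872)=-0.15866, 0.09091×(-2.39790)=-0.21799.
Sum = -1.86226, so H' = 1.862.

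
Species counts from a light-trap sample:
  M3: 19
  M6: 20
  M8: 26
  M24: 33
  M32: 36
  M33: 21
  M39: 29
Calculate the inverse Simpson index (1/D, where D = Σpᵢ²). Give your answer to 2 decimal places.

Total N = 19+20+26+33+36+21+29 = 184, so the proportions are 0.103261, 0.108696, 0.141304, 0.179348, 0.195652, 0.11413, 0.157609 (working shown to 6 dp, full precision carried).
D = 0.103261² + 0.108696² + 0.141304² + 0.179348² + 0.195652² + 0.11413² + 0.157609² = 0.010663 + 0.011815 + 0.019967 + 0.032166 + 0.038280 + 0.013026 + 0.024841 = 0.150756.
So 1/D = 6.6332, i.e. 6.63 to 2 decimal places.

6.63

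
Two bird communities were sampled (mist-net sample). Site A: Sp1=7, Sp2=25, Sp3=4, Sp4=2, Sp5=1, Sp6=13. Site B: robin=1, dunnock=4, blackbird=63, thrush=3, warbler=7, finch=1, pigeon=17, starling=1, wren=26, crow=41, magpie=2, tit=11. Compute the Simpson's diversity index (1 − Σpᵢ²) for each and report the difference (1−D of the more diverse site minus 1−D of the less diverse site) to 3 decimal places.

Site A: N=52, proportions 0.134615, 0.480769, 0.076923, 0.038462, 0.019231, 0.25, giving 1−D = 0.680473 (working shown to 6 dp, full precision carried).
Site B: N=177, proportions 0.00565, 0.022599, 0.355932, 0.016949, 0.039548, 0.00565, 0.096045, 0.00565, 0.146893, 0.231638, 0.011299, 0.062147, giving 1−D = 0.782406.
Difference = |0.680473 − 0.782406| = 0.101933, i.e. 0.102 to 3 decimal places.

0.102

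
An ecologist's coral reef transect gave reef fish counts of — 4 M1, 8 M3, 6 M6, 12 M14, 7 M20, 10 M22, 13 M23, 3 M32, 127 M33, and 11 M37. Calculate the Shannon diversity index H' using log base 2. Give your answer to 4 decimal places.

Total N = 4+8+6+12+7+10+13+3+127+11 = 201, so the proportions are 0.0199, 0.039801, 0.029851, 0.059701, 0.034826, 0.049751, 0.064677, 0.014925, 0.631841, 0.054726 (working shown to 6 dp, full precision carried).
Each pᵢ log₂ pᵢ term: 0.0199×(-5.651052)=-0.112459, 0.039801×(-4.651052)=-0.185116, 0.029851×(-5.066089)=-0.151227, 0.059701×(-4.066089)=-0.242752, 0.034826×(-4.843697)=-0.168686, 0.049751×(-4.329124)=-0.215379, 0.064677×(-3.950612)=-0.255512, 0.014925×(-6.066089)=-0.090539, 0.631841×(-0.662367)=-0.418510, 0.054726×(-4.191620)=-0.229392.
Sum = -2.069572, so H' = 2.0696.

2.0696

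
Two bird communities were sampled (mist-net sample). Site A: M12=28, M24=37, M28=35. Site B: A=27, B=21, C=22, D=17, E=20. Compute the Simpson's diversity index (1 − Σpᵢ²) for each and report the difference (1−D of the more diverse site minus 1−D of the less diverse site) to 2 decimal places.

0.13

Site A: N=100, proportions 0.28, 0.37, 0.35, giving 1−D = 0.6622 (working shown to 4 dp, full precision carried).
Site B: N=107, proportions 0.2523, 0.1963, 0.2056, 0.1589, 0.1869, giving 1−D = 0.7954.
Difference = |0.6622 − 0.7954| = 0.1332, i.e. 0.13 to 2 decimal places.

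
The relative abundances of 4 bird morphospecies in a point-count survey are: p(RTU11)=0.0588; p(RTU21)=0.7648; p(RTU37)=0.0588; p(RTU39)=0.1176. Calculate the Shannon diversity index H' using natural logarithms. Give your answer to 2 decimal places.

Each pᵢ ln pᵢ term (working shown to 4 dp, full precision carried): 0.0588×(-2.8336)=-0.1666, 0.7648×(-0.2681)=-0.2051, 0.0588×(-2.8336)=-0.1666, 0.1176×(-2.1405)=-0.2517.
Sum = -0.7900, so H' = 0.79.

0.79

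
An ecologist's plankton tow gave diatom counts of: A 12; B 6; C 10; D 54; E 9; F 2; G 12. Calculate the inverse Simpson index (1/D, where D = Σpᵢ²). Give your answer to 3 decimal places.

Total N = 12+6+10+54+9+2+12 = 105, so the proportions are 0.1142857, 0.0571429, 0.0952381, 0.5142857, 0.0857143, 0.0190476, 0.1142857 (working shown to 7 dp, full precision carried).
D = 0.1142857² + 0.0571429² + 0.0952381² + 0.5142857² + 0.0857143² + 0.0190476² + 0.1142857² = 0.0130612 + 0.0032653 + 0.0090703 + 0.2644898 + 0.0073469 + 0.0003628 + 0.0130612 = 0.3106576.
So 1/D = 3.21898, i.e. 3.219 to 3 decimal places.

3.219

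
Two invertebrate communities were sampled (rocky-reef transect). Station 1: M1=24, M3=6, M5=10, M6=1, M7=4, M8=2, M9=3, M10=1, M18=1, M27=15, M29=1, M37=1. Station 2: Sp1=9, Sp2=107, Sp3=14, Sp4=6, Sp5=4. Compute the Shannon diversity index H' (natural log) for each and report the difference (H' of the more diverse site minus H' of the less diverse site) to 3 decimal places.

1.054

Station 1: N=69, proportions 0.34783, 0.08696, 0.14493, 0.01449, 0.05797, 0.02899, 0.04348, 0.01449, 0.01449, 0.21739, 0.01449, 0.01449, giving H' = 1.90225 (working shown to 5 dp, full precision carried).
Station 2: N=140, proportions 0.06429, 0.76429, 0.1, 0.04286, 0.02857, giving H' = 0.84871.
Difference = |1.90225 − 0.84871| = 1.05354, i.e. 1.054 to 3 decimal places.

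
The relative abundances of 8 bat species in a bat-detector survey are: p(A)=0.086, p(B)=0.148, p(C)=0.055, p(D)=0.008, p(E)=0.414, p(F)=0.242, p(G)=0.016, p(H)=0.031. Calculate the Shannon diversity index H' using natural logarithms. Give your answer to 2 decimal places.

Each pᵢ ln pᵢ term (working shown to 4 dp, full precision carried): 0.086×(-2.4534)=-0.2110, 0.148×(-1.9105)=-0.2828, 0.055×(-2.9004)=-0.1595, 0.008×(-4.8283)=-0.0386, 0.414×(-0.8819)=-0.3651, 0.242×(-1.4188)=-0.3434, 0.016×(-4.1352)=-0.0662, 0.031×(-3.4738)=-0.1077.
Sum = -1.5742, so H' = 1.57.

1.57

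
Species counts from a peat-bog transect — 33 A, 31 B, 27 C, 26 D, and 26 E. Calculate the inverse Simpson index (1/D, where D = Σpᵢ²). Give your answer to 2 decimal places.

Total N = 33+31+27+26+26 = 143, so the proportions are 0.230769, 0.216783, 0.188811, 0.181818, 0.181818 (working shown to 6 dp, full precision carried).
D = 0.230769² + 0.216783² + 0.188811² + 0.181818² + 0.181818² = 0.053254 + 0.046995 + 0.035650 + 0.033058 + 0.033058 = 0.202015.
So 1/D = 4.9501, i.e. 4.95 to 2 decimal places.

4.95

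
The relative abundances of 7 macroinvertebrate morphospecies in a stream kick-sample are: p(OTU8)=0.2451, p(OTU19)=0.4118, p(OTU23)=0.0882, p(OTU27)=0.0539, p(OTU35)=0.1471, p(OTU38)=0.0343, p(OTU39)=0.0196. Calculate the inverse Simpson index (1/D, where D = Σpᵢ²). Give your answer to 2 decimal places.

3.79

D = 0.2451² + 0.4118² + 0.0882² + 0.0539² + 0.1471² + 0.0343² + 0.0196² = 0.060074 + 0.169579 + 0.007779 + 0.002905 + 0.021638 + 0.001176 + 0.000384 = 0.263537 (working shown to 6 dp, full precision carried).
So 1/D = 3.7945, i.e. 3.79 to 2 decimal places.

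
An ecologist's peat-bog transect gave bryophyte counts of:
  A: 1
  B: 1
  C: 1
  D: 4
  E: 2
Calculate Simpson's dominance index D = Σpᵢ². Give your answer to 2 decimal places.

0.28

Total N = 1+1+1+4+2 = 9, so the proportions are 0.1111, 0.1111, 0.1111, 0.4444, 0.2222 (working shown to 4 dp, full precision carried).
D = 0.1111² + 0.1111² + 0.1111² + 0.4444² + 0.2222² = 0.0123 + 0.0123 + 0.0123 + 0.1975 + 0.0494 = 0.2840.
To 2 decimal places, D = 0.28.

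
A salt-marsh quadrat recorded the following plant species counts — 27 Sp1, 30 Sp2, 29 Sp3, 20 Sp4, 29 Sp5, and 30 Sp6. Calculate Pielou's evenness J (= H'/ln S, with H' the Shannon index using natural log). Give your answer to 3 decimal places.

Total N = 27+30+29+20+29+30 = 165, so the proportions are 0.16364, 0.18182, 0.17576, 0.12121, 0.17576, 0.18182 (working shown to 5 dp, full precision carried).
H' = −Σ pᵢ ln pᵢ = −((-0.29620) + (-0.30995) + (-0.30558) + (-0.25578) + (-0.30558) + (-0.30995)) = 1.78305.
With S = 6 species, ln S = 1.79176, so J = 1.78305/1.79176 = 0.99514, i.e. 0.995 to 3 decimal places.

0.995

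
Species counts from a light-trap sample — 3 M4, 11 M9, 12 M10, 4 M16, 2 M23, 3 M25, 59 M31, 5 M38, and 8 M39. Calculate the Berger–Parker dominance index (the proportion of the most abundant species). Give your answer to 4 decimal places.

Total N = 3+11+12+4+2+3+59+5+8 = 107, so the proportions are 0.028037, 0.102804, 0.11215, 0.037383, 0.018692, 0.028037, 0.551402, 0.046729, 0.074766 (working shown to 6 dp, full precision carried).
The largest proportion is 0.551402, i.e. d = 0.5514 to 4 decimal places.

0.5514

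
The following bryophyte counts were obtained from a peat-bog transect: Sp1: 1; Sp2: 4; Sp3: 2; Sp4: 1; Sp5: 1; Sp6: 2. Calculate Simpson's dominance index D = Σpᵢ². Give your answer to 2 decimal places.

Total N = 1+4+2+1+1+2 = 11, so the proportions are 0.0909, 0.3636, 0.1818, 0.0909, 0.0909, 0.1818 (working shown to 4 dp, full precision carried).
D = 0.0909² + 0.3636² + 0.1818² + 0.0909² + 0.0909² + 0.1818² = 0.0083 + 0.1322 + 0.0331 + 0.0083 + 0.0083 + 0.0331 = 0.2231.
To 2 decimal places, D = 0.22.

0.22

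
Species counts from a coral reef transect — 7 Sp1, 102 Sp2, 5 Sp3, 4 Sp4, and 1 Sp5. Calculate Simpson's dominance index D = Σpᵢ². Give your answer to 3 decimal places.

Total N = 7+102+5+4+1 = 119, so the proportions are 0.05882, 0.85714, 0.04202, 0.03361, 0.0084 (working shown to 5 dp, full precision carried).
D = 0.05882² + 0.85714² + 0.04202² + 0.03361² + 0.0084² = 0.00346 + 0.73469 + 0.00177 + 0.00113 + 0.00007 = 0.74112.
To 3 decimal places, D = 0.741.

0.741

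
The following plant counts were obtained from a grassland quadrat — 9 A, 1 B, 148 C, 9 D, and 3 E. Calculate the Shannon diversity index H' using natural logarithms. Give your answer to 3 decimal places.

Total N = 9+1+148+9+3 = 170, so the proportions are 0.05294, 0.00588, 0.87059, 0.05294, 0.01765 (working shown to 5 dp, full precision carried).
Each pᵢ ln pᵢ term: 0.05294×(-2.93857)=-0.15557, 0.00588×(-5.13580)=-0.03021, 0.87059×(-0.13859)=-0.12065, 0.05294×(-2.93857)=-0.15557, 0.01765×(-4.03719)=-0.07124.
Sum = -0.53325, so H' = 0.533.

0.533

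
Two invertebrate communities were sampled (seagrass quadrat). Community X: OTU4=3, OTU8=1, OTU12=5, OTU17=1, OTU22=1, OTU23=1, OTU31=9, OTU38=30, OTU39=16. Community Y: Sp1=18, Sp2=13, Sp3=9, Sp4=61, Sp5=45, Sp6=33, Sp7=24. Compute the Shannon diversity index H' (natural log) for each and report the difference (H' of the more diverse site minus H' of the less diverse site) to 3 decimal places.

Community X: N=67, proportions 0.04478, 0.01493, 0.07463, 0.01493, 0.01493, 0.01493, 0.13433, 0.44776, 0.23881, giving H' = 1.55521 (working shown to 5 dp, full precision carried).
Community Y: N=203, proportions 0.08867, 0.06404, 0.04433, 0.30049, 0.22167, 0.16256, 0.11823, giving H' = 1.77199.
Difference = |1.55521 − 1.77199| = 0.21678, i.e. 0.217 to 3 decimal places.

0.217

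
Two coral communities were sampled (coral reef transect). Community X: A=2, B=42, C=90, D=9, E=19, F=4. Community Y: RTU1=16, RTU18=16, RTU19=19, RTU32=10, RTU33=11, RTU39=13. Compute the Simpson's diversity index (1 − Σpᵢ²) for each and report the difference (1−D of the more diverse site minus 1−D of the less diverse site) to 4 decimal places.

0.1999

Community X: N=166, proportions 0.012048, 0.253012, 0.542169, 0.054217, 0.114458, 0.024096, giving 1−D = 0.625272 (working shown to 6 dp, full precision carried).
Community Y: N=85, proportions 0.188235, 0.188235, 0.223529, 0.117647, 0.129412, 0.152941, giving 1−D = 0.825190.
Difference = |0.625272 − 0.825190| = 0.199918, i.e. 0.1999 to 4 decimal places.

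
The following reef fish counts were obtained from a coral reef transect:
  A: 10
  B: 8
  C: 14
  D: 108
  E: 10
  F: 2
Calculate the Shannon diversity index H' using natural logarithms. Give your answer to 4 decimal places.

1.0325

Total N = 10+8+14+108+10+2 = 152, so the proportions are 0.065789, 0.052632, 0.092105, 0.710526, 0.065789, 0.013158 (working shown to 6 dp, full precision carried).
Each pᵢ ln pᵢ term: 0.065789×(-2.721295)=-0.179033, 0.052632×(-2.944439)=-0.154970, 0.092105×(-2.384823)=-0.219655, 0.710526×(-0.341749)=-0.242822, 0.065789×(-2.721295)=-0.179033, 0.013158×(-4.330733)=-0.056983.
Sum = -1.032496, so H' = 1.0325.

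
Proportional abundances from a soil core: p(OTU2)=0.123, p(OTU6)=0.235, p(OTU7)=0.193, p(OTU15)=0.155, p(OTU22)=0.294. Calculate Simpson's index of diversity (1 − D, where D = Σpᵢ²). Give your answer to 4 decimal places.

D = 0.123² + 0.235² + 0.193² + 0.155² + 0.294² = 0.015129 + 0.055225 + 0.037249 + 0.024025 + 0.086436 = 0.218064 (working shown to 6 dp, full precision carried).
So 1 − D = 0.781936, i.e. 0.7819 to 4 decimal places.

0.7819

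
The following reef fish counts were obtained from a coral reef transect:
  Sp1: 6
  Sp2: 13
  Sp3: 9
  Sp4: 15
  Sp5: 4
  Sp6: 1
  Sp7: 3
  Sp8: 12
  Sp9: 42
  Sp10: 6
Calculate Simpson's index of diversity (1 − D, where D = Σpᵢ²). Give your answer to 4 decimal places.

0.7986

Total N = 6+13+9+15+4+1+3+12+42+6 = 111, so the proportions are 0.054054, 0.117117, 0.081081, 0.135135, 0.036036, 0.009009, 0.027027, 0.108108, 0.378378, 0.054054 (working shown to 6 dp, full precision carried).
D = 0.054054² + 0.117117² + 0.081081² + 0.135135² + 0.036036² + 0.009009² + 0.027027² + 0.108108² + 0.378378² + 0.054054² = 0.002922 + 0.013716 + 0.006574 + 0.018262 + 0.001299 + 0.000081 + 0.000730 + 0.011687 + 0.143170 + 0.002922 = 0.201364.
So 1 − D = 0.798636, i.e. 0.7986 to 4 decimal places.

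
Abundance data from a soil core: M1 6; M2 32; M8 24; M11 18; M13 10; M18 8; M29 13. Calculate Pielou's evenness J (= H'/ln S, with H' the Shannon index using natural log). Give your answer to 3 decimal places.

0.925

Total N = 6+32+24+18+10+8+13 = 111, so the proportions are 0.05405, 0.28829, 0.21622, 0.16216, 0.09009, 0.07207, 0.11712 (working shown to 5 dp, full precision carried).
H' = −Σ pᵢ ln pᵢ = −((-0.15772) + (-0.35857) + (-0.33113) + (-0.29500) + (-0.21684) + (-0.18956) + (-0.25117)) = 1.79998.
With S = 7 species, ln S = 1.94591, so J = 1.79998/1.94591 = 0.92501, i.e. 0.925 to 3 decimal places.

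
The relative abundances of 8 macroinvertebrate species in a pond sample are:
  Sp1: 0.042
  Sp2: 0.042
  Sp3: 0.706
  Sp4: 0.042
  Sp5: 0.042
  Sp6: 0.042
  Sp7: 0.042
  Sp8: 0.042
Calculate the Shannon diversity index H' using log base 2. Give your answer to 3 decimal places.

1.699

Each pᵢ log₂ pᵢ term (working shown to 5 dp, full precision carried): 0.042×(-4.57347)=-0.19209, 0.042×(-4.57347)=-0.19209, 0.706×(-0.50226)=-0.35460, 0.042×(-4.57347)=-0.19209, 0.042×(-4.57347)=-0.19209, 0.042×(-4.57347)=-0.19209, 0.042×(-4.57347)=-0.19209, 0.042×(-4.57347)=-0.19209.
Sum = -1.69919, so H' = 1.699.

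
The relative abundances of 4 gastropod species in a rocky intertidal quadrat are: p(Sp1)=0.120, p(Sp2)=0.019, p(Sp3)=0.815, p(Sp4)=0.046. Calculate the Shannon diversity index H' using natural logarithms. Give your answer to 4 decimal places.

Each pᵢ ln pᵢ term (working shown to 6 dp, full precision carried): 0.12×(-2.120264)=-0.254432, 0.019×(-3.963316)=-0.075303, 0.815×(-0.204567)=-0.166722, 0.046×(-3.079114)=-0.141639.
Sum = -0.638096, so H' = 0.6381.

0.6381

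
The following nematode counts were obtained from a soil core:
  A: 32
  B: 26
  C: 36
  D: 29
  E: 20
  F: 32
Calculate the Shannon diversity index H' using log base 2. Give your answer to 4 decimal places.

Total N = 32+26+36+29+20+32 = 175, so the proportions are 0.182857, 0.148571, 0.205714, 0.165714, 0.114286, 0.182857 (working shown to 6 dp, full precision carried).
Each pᵢ log₂ pᵢ term: 0.182857×(-2.451211)=-0.448221, 0.148571×(-2.750771)=-0.408686, 0.205714×(-2.281286)=-0.469293, 0.165714×(-2.593230)=-0.429735, 0.114286×(-3.129283)=-0.357632, 0.182857×(-2.451211)=-0.448221.
Sum = -2.561790, so H' = 2.5618.

2.5618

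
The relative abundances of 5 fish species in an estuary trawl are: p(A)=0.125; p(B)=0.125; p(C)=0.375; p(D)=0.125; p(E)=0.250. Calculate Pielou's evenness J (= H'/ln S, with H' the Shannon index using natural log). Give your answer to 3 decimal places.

H' = −Σ pᵢ ln pᵢ = −((-0.25993) + (-0.25993) + (-0.36781) + (-0.25993) + (-0.34657)) = 1.49418 (working shown to 5 dp, full precision carried).
With S = 5 species, ln S = 1.60944, so J = 1.49418/1.60944 = 0.92838, i.e. 0.928 to 3 decimal places.

0.928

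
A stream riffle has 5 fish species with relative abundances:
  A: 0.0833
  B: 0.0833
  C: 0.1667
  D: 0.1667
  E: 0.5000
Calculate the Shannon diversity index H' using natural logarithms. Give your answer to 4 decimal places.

Each pᵢ ln pᵢ term (working shown to 6 dp, full precision carried): 0.0833×(-2.485307)=-0.207026, 0.0833×(-2.485307)=-0.207026, 0.1667×(-1.791559)=-0.298653, 0.1667×(-1.791559)=-0.298653, 0.5×(-0.693147)=-0.346574.
Sum = -1.357932, so H' = 1.3579.

1.3579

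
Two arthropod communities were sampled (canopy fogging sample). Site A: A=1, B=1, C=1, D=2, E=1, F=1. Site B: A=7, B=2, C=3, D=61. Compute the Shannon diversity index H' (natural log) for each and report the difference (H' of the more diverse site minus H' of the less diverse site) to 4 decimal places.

1.1433

Site A: N=7, proportions 0.142857, 0.142857, 0.142857, 0.285714, 0.142857, 0.142857, giving H' = 1.747868 (working shown to 6 dp, full precision carried).
Site B: N=73, proportions 0.09589, 0.027397, 0.041096, 0.835616, giving H' = 0.604613.
Difference = |1.747868 − 0.604613| = 1.143255, i.e. 1.1433 to 4 decimal places.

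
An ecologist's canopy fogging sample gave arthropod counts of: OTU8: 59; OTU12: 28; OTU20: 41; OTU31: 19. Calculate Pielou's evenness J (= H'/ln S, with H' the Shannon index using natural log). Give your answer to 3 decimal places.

0.940

Total N = 59+28+41+19 = 147, so the proportions are 0.40136, 0.19048, 0.27891, 0.12925 (working shown to 5 dp, full precision carried).
H' = −Σ pᵢ ln pᵢ = −((-0.36640) + (-0.31585) + (-0.35613) + (-0.26445)) = 1.30283.
With S = 4 species, ln S = 1.38629, so J = 1.30283/1.38629 = 0.93979, i.e. 0.940 to 3 decimal places.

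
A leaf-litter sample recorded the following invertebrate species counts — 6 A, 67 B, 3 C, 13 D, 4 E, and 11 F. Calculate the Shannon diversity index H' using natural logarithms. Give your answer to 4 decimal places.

Total N = 6+67+3+13+4+11 = 104, so the proportions are 0.057692, 0.644231, 0.028846, 0.125, 0.038462, 0.105769 (working shown to 6 dp, full precision carried).
Each pᵢ ln pᵢ term: 0.057692×(-2.852631)=-0.164575, 0.644231×(-0.439698)=-0.283267, 0.028846×(-3.545779)=-0.102282, 0.125×(-2.079442)=-0.259930, 0.038462×(-3.258097)=-0.125311, 0.105769×(-2.246496)=-0.237610.
Sum = -1.172976, so H' = 1.1730.

1.1730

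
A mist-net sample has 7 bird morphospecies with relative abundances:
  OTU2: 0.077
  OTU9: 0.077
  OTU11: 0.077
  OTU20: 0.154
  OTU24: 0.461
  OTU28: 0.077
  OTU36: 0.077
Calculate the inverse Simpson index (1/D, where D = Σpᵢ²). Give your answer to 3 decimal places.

3.761

D = 0.077² + 0.077² + 0.077² + 0.154² + 0.461² + 0.077² + 0.077² = 0.0059290 + 0.0059290 + 0.0059290 + 0.0237160 + 0.2125210 + 0.0059290 + 0.0059290 = 0.2658820 (working shown to 7 dp, full precision carried).
So 1/D = 3.76107, i.e. 3.761 to 3 decimal places.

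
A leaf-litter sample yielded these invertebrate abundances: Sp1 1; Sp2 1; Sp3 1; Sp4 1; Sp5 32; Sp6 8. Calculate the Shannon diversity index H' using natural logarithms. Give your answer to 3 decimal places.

Total N = 1+1+1+1+32+8 = 44, so the proportions are 0.02273, 0.02273, 0.02273, 0.02273, 0.72727, 0.18182 (working shown to 5 dp, full precision carried).
Each pᵢ ln pᵢ term: 0.02273×(-3.78419)=-0.08600, 0.02273×(-3.78419)=-0.08600, 0.02273×(-3.78419)=-0.08600, 0.02273×(-3.78419)=-0.08600, 0.72727×(-0.31845)=-0.23160, 0.18182×(-1.70475)=-0.30995.
Sum = -0.88557, so H' = 0.886.

0.886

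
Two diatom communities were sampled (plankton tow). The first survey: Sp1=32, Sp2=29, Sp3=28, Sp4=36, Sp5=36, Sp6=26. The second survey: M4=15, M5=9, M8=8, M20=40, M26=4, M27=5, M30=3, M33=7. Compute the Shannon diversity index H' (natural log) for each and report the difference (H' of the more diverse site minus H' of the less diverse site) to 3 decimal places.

The first survey: N=187, proportions 0.171123, 0.15508, 0.149733, 0.192513, 0.192513, 0.139037, giving H' = 1.784153 (working shown to 6 dp, full precision carried).
The second survey: N=91, proportions 0.164835, 0.098901, 0.087912, 0.43956, 0.043956, 0.054945, 0.032967, 0.076923, giving H' = 1.707606.
Difference = |1.784153 − 1.707606| = 0.076547, i.e. 0.077 to 3 decimal places.

0.077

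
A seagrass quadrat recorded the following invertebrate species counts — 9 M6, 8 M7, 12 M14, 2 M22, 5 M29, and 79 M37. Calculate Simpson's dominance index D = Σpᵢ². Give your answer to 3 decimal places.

0.496

Total N = 9+8+12+2+5+79 = 115, so the proportions are 0.07826, 0.06957, 0.10435, 0.01739, 0.04348, 0.68696 (working shown to 5 dp, full precision carried).
D = 0.07826² + 0.06957² + 0.10435² + 0.01739² + 0.04348² + 0.68696² = 0.00612 + 0.00484 + 0.01089 + 0.00030 + 0.00189 + 0.47191 = 0.49595.
To 3 decimal places, D = 0.496.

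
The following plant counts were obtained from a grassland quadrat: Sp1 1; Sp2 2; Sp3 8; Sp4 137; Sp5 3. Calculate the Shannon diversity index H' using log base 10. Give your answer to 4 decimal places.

Total N = 1+2+8+137+3 = 151, so the proportions are 0.006623, 0.013245, 0.05298, 0.907285, 0.019868 (working shown to 6 dp, full precision carried).
Each pᵢ log₁₀ pᵢ term: 0.006623×(-2.178977)=-0.014430, 0.013245×(-1.877947)=-0.024873, 0.05298×(-1.275887)=-0.067597, 0.907285×(-0.042256)=-0.038339, 0.019868×(-1.701856)=-0.033812.
Sum = -0.179051, so H' = 0.1791.

0.1791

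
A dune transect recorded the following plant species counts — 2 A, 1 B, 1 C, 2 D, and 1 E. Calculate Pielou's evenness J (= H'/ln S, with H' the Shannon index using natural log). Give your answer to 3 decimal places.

Total N = 2+1+1+2+1 = 7, so the proportions are 0.28571, 0.14286, 0.14286, 0.28571, 0.14286 (working shown to 5 dp, full precision carried).
H' = −Σ pᵢ ln pᵢ = −((-0.35793) + (-0.27799) + (-0.27799) + (-0.35793) + (-0.27799)) = 1.54983.
With S = 5 species, ln S = 1.60944, so J = 1.54983/1.60944 = 0.96296, i.e. 0.963 to 3 decimal places.

0.963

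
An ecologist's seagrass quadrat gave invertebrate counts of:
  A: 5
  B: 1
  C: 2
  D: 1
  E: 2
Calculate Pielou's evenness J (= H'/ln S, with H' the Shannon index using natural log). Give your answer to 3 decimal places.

0.879

Total N = 5+1+2+1+2 = 11, so the proportions are 0.45455, 0.09091, 0.18182, 0.09091, 0.18182 (working shown to 5 dp, full precision carried).
H' = −Σ pᵢ ln pᵢ = −((-0.35839) + (-0.21799) + (-0.30995) + (-0.21799) + (-0.30995)) = 1.41428.
With S = 5 species, ln S = 1.60944, so J = 1.41428/1.60944 = 0.87874, i.e. 0.879 to 3 decimal places.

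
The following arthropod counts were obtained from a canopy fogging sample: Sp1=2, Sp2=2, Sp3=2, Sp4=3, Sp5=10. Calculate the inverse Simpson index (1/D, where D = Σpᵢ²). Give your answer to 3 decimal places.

Total N = 2+2+2+3+10 = 19, so the proportions are 0.105263, 0.105263, 0.105263, 0.157895, 0.526316 (working shown to 6 dp, full precision carried).
D = 0.105263² + 0.105263² + 0.105263² + 0.157895² + 0.526316² = 0.011080 + 0.011080 + 0.011080 + 0.024931 + 0.277008 = 0.335180.
So 1/D = 2.98347, i.e. 2.983 to 3 decimal places.

2.983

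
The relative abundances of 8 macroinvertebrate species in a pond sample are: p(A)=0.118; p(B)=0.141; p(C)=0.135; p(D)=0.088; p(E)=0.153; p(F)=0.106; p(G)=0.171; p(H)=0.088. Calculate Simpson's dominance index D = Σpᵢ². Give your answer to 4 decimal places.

D = 0.118² + 0.141² + 0.135² + 0.088² + 0.153² + 0.106² + 0.171² + 0.088² = 0.013924 + 0.019881 + 0.018225 + 0.007744 + 0.023409 + 0.011236 + 0.029241 + 0.007744 = 0.131404 (working shown to 6 dp, full precision carried).
To 4 decimal places, D = 0.1314.

0.1314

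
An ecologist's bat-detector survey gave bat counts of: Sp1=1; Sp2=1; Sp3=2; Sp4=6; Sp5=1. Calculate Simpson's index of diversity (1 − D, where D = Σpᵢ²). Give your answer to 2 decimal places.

0.64

Total N = 1+1+2+6+1 = 11, so the proportions are 0.0909, 0.0909, 0.1818, 0.5455, 0.0909 (working shown to 4 dp, full precision carried).
D = 0.0909² + 0.0909² + 0.1818² + 0.5455² + 0.0909² = 0.0083 + 0.0083 + 0.0331 + 0.2975 + 0.0083 = 0.3554.
So 1 − D = 0.6446, i.e. 0.64 to 2 decimal places.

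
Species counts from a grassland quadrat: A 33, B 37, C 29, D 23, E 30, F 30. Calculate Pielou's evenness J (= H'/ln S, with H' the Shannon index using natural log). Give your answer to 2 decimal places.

0.99

Total N = 33+37+29+23+30+30 = 182, so the proportions are 0.1813, 0.2033, 0.1593, 0.1264, 0.1648, 0.1648 (working shown to 4 dp, full precision carried).
H' = −Σ pᵢ ln pᵢ = −((-0.3096) + (-0.3239) + (-0.2927) + (-0.2614) + (-0.2972) + (-0.2972)) = 1.7819.
With S = 6 species, ln S = 1.7918, so J = 1.7819/1.7918 = 0.9945, i.e. 0.99 to 2 decimal places.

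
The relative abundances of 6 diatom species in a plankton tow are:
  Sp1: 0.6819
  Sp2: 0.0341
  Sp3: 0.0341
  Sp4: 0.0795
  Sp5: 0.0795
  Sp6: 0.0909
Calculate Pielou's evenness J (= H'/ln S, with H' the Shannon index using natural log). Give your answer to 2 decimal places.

H' = −Σ pᵢ ln pᵢ = −((-0.2611) + (-0.1152) + (-0.1152) + (-0.2013) + (-0.2013) + (-0.2180)) = 1.1121 (working shown to 4 dp, full precision carried).
With S = 6 species, ln S = 1.7918, so J = 1.1121/1.7918 = 0.6207, i.e. 0.62 to 2 decimal places.

0.62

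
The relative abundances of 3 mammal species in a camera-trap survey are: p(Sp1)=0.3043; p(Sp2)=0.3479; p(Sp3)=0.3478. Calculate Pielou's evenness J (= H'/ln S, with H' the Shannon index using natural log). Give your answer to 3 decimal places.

0.998

H' = −Σ pᵢ ln pᵢ = −((-0.36204) + (-0.36733) + (-0.36732)) = 1.09669 (working shown to 5 dp, full precision carried).
With S = 3 species, ln S = 1.09861, so J = 1.09669/1.09861 = 0.99825, i.e. 0.998 to 3 decimal places.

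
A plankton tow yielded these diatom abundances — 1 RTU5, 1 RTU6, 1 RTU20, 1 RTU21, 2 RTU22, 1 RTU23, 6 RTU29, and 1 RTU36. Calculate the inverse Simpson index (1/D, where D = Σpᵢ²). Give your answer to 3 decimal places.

Total N = 1+1+1+1+2+1+6+1 = 14, so the proportions are 0.0714286, 0.0714286, 0.0714286, 0.0714286, 0.1428571, 0.0714286, 0.4285714, 0.0714286 (working shown to 7 dp, full precision carried).
D = 0.0714286² + 0.0714286² + 0.0714286² + 0.0714286² + 0.1428571² + 0.0714286² + 0.4285714² + 0.0714286² = 0.0051020 + 0.0051020 + 0.0051020 + 0.0051020 + 0.0204082 + 0.0051020 + 0.1836735 + 0.0051020 = 0.2346939.
So 1/D = 4.26087, i.e. 4.261 to 3 decimal places.

4.261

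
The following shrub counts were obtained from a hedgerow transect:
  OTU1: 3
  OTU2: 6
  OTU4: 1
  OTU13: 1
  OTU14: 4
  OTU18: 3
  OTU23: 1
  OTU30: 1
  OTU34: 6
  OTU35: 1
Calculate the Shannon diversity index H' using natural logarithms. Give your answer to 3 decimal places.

2.050

Total N = 3+6+1+1+4+3+1+1+6+1 = 27, so the proportions are 0.11111, 0.22222, 0.03704, 0.03704, 0.14815, 0.11111, 0.03704, 0.03704, 0.22222, 0.03704 (working shown to 5 dp, full precision carried).
Each pᵢ ln pᵢ term: 0.11111×(-2.19722)=-0.24414, 0.22222×(-1.50408)=-0.33424, 0.03704×(-3.29584)=-0.12207, 0.03704×(-3.29584)=-0.12207, 0.14815×(-1.90954)=-0.28290, 0.11111×(-2.19722)=-0.24414, 0.03704×(-3.29584)=-0.12207, 0.03704×(-3.29584)=-0.12207, 0.22222×(-1.50408)=-0.33424, 0.03704×(-3.29584)=-0.12207.
Sum = -2.04999, so H' = 2.050.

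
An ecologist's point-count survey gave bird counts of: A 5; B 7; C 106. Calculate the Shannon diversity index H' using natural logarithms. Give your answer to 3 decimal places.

Total N = 5+7+106 = 118, so the proportions are 0.04237, 0.05932, 0.89831 (working shown to 5 dp, full precision carried).
Each pᵢ ln pᵢ term: 0.04237×(-3.16125)=-0.13395, 0.05932×(-2.82477)=-0.16757, 0.89831×(-0.10725)=-0.09634.
Sum = -0.39786, so H' = 0.398.

0.398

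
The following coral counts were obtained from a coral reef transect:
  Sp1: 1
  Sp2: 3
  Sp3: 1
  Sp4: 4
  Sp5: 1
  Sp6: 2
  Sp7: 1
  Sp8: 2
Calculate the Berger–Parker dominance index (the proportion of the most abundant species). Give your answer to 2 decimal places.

Total N = 1+3+1+4+1+2+1+2 = 15, so the proportions are 0.0667, 0.2, 0.0667, 0.2667, 0.0667, 0.1333, 0.0667, 0.1333 (working shown to 4 dp, full precision carried).
The largest proportion is 0.2667, i.e. d = 0.27 to 2 decimal places.

0.27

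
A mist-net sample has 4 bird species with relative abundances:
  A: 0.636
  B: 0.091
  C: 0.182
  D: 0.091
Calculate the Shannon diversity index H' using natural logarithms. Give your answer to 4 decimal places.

1.0341

Each pᵢ ln pᵢ term (working shown to 6 dp, full precision carried): 0.636×(-0.452557)=-0.287826, 0.091×(-2.396896)=-0.218118, 0.182×(-1.703749)=-0.310082, 0.091×(-2.396896)=-0.218118.
Sum = -1.034143, so H' = 1.0341.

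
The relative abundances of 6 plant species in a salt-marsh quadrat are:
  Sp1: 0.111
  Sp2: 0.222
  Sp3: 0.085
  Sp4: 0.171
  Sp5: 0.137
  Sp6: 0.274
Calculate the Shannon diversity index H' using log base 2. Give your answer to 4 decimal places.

Each pᵢ log₂ pᵢ term (working shown to 6 dp, full precision carried): 0.111×(-3.171368)=-0.352022, 0.222×(-2.171368)=-0.482044, 0.085×(-3.556393)=-0.302293, 0.171×(-2.547932)=-0.435696, 0.137×(-2.867752)=-0.392882, 0.274×(-1.867752)=-0.511764.
Sum = -2.476702, so H' = 2.4767.

2.4767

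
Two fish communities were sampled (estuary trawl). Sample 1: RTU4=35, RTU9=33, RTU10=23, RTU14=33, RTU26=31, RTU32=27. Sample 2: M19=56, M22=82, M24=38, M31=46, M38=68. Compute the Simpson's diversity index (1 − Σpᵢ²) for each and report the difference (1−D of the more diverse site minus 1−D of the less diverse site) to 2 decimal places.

Sample 1: N=182, proportions 0.192308, 0.181319, 0.126374, 0.181319, 0.17033, 0.148352, giving 1−D = 0.830274 (working shown to 6 dp, full precision carried).
Sample 2: N=290, proportions 0.193103, 0.282759, 0.131034, 0.158621, 0.234483, giving 1−D = 0.785446.
Difference = |0.830274 − 0.785446| = 0.044828, i.e. 0.04 to 2 decimal places.

0.04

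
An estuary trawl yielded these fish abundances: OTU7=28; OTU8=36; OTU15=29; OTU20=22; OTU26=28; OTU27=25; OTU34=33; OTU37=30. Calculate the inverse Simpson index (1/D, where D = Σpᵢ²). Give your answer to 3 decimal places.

7.844

Total N = 28+36+29+22+28+25+33+30 = 231, so the proportions are 0.1212121, 0.1558442, 0.1255411, 0.0952381, 0.1212121, 0.1082251, 0.1428571, 0.1298701 (working shown to 7 dp, full precision carried).
D = 0.1212121² + 0.1558442² + 0.1255411² + 0.0952381² + 0.1212121² + 0.1082251² + 0.1428571² + 0.1298701² = 0.0146924 + 0.0242874 + 0.0157606 + 0.0090703 + 0.0146924 + 0.0117127 + 0.0204082 + 0.0168663 = 0.1274901.
So 1/D = 7.84375, i.e. 7.844 to 3 decimal places.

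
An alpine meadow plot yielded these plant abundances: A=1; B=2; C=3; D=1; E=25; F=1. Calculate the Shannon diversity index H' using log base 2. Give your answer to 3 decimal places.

Total N = 1+2+3+1+25+1 = 33, so the proportions are 0.0303, 0.06061, 0.09091, 0.0303, 0.75758, 0.0303 (working shown to 5 dp, full precision carried).
Each pᵢ log₂ pᵢ term: 0.0303×(-5.04439)=-0.15286, 0.06061×(-4.04439)=-0.24511, 0.09091×(-3.45943)=-0.31449, 0.0303×(-5.04439)=-0.15286, 0.75758×(-0.40054)=-0.30344, 0.0303×(-5.04439)=-0.15286.
Sum = -1.32163, so H' = 1.322.

1.322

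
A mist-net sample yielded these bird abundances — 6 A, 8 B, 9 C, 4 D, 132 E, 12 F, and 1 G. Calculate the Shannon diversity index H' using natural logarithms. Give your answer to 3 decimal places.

0.920

Total N = 6+8+9+4+132+12+1 = 172, so the proportions are 0.03488, 0.04651, 0.05233, 0.02326, 0.76744, 0.06977, 0.00581 (working shown to 5 dp, full precision carried).
Each pᵢ ln pᵢ term: 0.03488×(-3.35574)=-0.11706, 0.04651×(-3.06805)=-0.14270, 0.05233×(-2.95027)=-0.15437, 0.02326×(-3.76120)=-0.08747, 0.76744×(-0.26469)=-0.20314, 0.06977×(-2.66259)=-0.18576, 0.00581×(-5.14749)=-0.02993.
Sum = -0.92043, so H' = 0.920.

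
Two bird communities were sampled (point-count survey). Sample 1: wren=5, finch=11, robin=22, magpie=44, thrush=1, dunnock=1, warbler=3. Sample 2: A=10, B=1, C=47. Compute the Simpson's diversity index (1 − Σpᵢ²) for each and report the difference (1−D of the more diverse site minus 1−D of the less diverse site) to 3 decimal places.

0.346

Sample 1: N=87, proportions 0.05747, 0.12644, 0.25287, 0.50575, 0.01149, 0.01149, 0.03448, giving 1−D = 0.65953 (working shown to 5 dp, full precision carried).
Sample 2: N=58, proportions 0.17241, 0.01724, 0.81034, giving 1−D = 0.31332.
Difference = |0.65953 − 0.31332| = 0.34621, i.e. 0.346 to 3 decimal places.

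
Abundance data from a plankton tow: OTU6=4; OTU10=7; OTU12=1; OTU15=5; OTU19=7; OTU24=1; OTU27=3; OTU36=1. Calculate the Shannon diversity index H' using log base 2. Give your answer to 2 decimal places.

Total N = 4+7+1+5+7+1+3+1 = 29, so the proportions are 0.1379, 0.2414, 0.0345, 0.1724, 0.2414, 0.0345, 0.1034, 0.0345 (working shown to 4 dp, full precision carried).
Each pᵢ log₂ pᵢ term: 0.1379×(-2.8580)=-0.3942, 0.2414×(-2.0506)=-0.4950, 0.0345×(-4.8580)=-0.1675, 0.1724×(-2.5361)=-0.4373, 0.2414×(-2.0506)=-0.4950, 0.0345×(-4.8580)=-0.1675, 0.1034×(-3.2730)=-0.3386, 0.0345×(-4.8580)=-0.1675.
Sum = -2.6626, so H' = 2.66.

2.66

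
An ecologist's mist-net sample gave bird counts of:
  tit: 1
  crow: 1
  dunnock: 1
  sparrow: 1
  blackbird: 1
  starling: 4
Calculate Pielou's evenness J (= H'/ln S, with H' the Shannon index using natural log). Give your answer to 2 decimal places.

0.88

Total N = 1+1+1+1+1+4 = 9, so the proportions are 0.1111, 0.1111, 0.1111, 0.1111, 0.1111, 0.4444 (working shown to 4 dp, full precision carried).
H' = −Σ pᵢ ln pᵢ = −((-0.2441) + (-0.2441) + (-0.2441) + (-0.2441) + (-0.2441) + (-0.3604)) = 1.5811.
With S = 6 species, ln S = 1.7918, so J = 1.5811/1.7918 = 0.8824, i.e. 0.88 to 2 decimal places.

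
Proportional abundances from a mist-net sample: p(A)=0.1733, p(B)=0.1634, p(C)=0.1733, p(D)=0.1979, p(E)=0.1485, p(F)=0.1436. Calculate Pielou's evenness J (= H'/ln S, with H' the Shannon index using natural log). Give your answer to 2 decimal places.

1.00

H' = −Σ pᵢ ln pᵢ = −((-0.3037) + (-0.2960) + (-0.3037) + (-0.3206) + (-0.2832) + (-0.2787)) = 1.7860 (working shown to 4 dp, full precision carried).
With S = 6 species, ln S = 1.7918, so J = 1.7860/1.7918 = 0.9968, i.e. 1.00 to 2 decimal places.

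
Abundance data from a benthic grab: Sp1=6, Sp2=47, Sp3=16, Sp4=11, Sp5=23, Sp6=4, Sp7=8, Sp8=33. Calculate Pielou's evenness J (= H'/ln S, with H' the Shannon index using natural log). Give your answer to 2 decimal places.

Total N = 6+47+16+11+23+4+8+33 = 148, so the proportions are 0.0405, 0.3176, 0.1081, 0.0743, 0.1554, 0.027, 0.0541, 0.223 (working shown to 4 dp, full precision carried).
H' = −Σ pᵢ ln pᵢ = −((-0.1300) + (-0.3643) + (-0.2405) + (-0.1932) + (-0.2893) + (-0.0976) + (-0.1577) + (-0.3346)) = 1.8072.
With S = 8 species, ln S = 2.0794, so J = 1.8072/2.0794 = 0.8691, i.e. 0.87 to 2 decimal places.

0.87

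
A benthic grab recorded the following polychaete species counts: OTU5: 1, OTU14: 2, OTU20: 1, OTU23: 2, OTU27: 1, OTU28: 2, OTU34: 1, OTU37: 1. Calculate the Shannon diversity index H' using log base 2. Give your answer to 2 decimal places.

Total N = 1+2+1+2+1+2+1+1 = 11, so the proportions are 0.0909, 0.1818, 0.0909, 0.1818, 0.0909, 0.1818, 0.0909, 0.0909 (working shown to 4 dp, full precision carried).
Each pᵢ log₂ pᵢ term: 0.0909×(-3.4594)=-0.3145, 0.1818×(-2.4594)=-0.4472, 0.0909×(-3.4594)=-0.3145, 0.1818×(-2.4594)=-0.4472, 0.0909×(-3.4594)=-0.3145, 0.1818×(-2.4594)=-0.4472, 0.0909×(-3.4594)=-0.3145, 0.0909×(-3.4594)=-0.3145.
Sum = -2.9140, so H' = 2.91.

2.91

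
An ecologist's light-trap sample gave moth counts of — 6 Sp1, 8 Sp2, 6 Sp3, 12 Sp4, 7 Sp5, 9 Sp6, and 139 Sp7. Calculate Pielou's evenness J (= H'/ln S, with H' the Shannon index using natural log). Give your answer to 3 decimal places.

Total N = 6+8+6+12+7+9+139 = 187, so the proportions are 0.03209, 0.04278, 0.03209, 0.06417, 0.03743, 0.04813, 0.74332 (working shown to 5 dp, full precision carried).
H' = −Σ pᵢ ln pᵢ = −((-0.11035) + (-0.13483) + (-0.11035) + (-0.17623) + (-0.12298) + (-0.14602) + (-0.22049)) = 1.02125.
With S = 7 species, ln S = 1.94591, so J = 1.02125/1.94591 = 0.52482, i.e. 0.525 to 3 decimal places.

0.525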